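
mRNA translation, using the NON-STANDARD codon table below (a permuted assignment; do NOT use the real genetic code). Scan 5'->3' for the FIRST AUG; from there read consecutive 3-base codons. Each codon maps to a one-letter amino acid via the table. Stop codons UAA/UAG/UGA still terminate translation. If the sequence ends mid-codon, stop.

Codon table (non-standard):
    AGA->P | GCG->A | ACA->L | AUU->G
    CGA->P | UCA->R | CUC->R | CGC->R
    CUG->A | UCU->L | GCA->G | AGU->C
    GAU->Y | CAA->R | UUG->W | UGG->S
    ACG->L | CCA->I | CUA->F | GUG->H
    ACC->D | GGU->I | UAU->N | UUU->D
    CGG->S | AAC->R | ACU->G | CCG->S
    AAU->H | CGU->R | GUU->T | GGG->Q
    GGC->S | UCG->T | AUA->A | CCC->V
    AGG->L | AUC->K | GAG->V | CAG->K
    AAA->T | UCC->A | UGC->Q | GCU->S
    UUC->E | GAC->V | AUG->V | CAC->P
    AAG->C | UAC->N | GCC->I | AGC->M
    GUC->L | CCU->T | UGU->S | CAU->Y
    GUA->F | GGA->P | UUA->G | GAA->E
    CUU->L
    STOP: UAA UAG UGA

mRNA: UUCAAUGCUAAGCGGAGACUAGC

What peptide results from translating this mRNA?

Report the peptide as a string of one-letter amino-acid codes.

Answer: VFMPV

Derivation:
start AUG at pos 4
pos 4: AUG -> V; peptide=V
pos 7: CUA -> F; peptide=VF
pos 10: AGC -> M; peptide=VFM
pos 13: GGA -> P; peptide=VFMP
pos 16: GAC -> V; peptide=VFMPV
pos 19: UAG -> STOP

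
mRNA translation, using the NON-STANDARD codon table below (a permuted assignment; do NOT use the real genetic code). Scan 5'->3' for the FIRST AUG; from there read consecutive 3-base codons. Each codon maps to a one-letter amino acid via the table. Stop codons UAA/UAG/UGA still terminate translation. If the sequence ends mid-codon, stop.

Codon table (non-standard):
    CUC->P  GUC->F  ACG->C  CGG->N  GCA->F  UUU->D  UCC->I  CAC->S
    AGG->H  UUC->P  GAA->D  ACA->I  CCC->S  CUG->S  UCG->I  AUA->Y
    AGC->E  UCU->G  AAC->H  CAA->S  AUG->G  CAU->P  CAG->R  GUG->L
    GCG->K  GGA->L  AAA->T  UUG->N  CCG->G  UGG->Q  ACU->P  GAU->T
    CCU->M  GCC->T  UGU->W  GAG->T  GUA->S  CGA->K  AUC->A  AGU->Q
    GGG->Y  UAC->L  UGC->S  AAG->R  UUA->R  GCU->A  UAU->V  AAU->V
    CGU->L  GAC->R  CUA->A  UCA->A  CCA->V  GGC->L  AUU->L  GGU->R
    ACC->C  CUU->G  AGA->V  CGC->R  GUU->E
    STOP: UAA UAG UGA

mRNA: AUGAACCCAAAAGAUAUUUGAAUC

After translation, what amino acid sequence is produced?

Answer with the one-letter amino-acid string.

Answer: GHVTTL

Derivation:
start AUG at pos 0
pos 0: AUG -> G; peptide=G
pos 3: AAC -> H; peptide=GH
pos 6: CCA -> V; peptide=GHV
pos 9: AAA -> T; peptide=GHVT
pos 12: GAU -> T; peptide=GHVTT
pos 15: AUU -> L; peptide=GHVTTL
pos 18: UGA -> STOP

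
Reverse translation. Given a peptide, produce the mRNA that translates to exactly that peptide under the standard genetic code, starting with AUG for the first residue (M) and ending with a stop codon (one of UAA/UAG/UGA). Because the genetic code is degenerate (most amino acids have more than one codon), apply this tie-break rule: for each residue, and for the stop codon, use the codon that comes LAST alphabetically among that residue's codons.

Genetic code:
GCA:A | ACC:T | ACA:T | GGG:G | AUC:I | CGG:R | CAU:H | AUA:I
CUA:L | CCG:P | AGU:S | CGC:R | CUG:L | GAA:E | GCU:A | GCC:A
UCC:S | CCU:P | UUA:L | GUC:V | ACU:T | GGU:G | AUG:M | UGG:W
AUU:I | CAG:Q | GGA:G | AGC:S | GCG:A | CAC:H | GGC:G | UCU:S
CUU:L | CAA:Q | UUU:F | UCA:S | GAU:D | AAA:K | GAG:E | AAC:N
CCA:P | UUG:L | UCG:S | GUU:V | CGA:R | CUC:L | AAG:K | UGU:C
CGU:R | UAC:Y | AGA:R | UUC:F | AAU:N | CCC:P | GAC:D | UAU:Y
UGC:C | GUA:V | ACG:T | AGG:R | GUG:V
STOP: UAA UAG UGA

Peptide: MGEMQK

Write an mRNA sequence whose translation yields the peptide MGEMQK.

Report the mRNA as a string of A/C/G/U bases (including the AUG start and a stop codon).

residue 1: M -> AUG (start codon)
residue 2: G codons sorted = GGA,GGC,GGG,GGU -> pick last = GGU
residue 3: E codons sorted = GAA,GAG -> pick last = GAG
residue 4: M -> AUG (only codon)
residue 5: Q codons sorted = CAA,CAG -> pick last = CAG
residue 6: K codons sorted = AAA,AAG -> pick last = AAG
terminator: stop codons sorted = UAA,UAG,UGA -> pick last = UGA

Answer: mRNA: AUGGGUGAGAUGCAGAAGUGA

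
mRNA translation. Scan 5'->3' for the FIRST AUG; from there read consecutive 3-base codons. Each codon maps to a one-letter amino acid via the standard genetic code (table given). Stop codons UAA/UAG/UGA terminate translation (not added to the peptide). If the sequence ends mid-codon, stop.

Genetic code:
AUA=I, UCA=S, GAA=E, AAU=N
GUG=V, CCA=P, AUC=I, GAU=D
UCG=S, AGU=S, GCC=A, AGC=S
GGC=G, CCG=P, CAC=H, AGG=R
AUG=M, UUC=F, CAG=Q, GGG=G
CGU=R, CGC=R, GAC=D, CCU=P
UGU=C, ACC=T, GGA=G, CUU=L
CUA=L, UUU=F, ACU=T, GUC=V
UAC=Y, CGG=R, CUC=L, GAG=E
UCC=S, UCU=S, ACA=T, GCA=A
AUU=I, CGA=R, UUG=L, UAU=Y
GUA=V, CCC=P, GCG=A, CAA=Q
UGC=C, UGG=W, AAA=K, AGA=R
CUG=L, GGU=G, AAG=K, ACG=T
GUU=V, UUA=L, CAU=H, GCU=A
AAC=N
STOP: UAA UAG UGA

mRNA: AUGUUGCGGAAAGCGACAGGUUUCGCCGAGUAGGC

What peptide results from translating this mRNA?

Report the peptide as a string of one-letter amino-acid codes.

Answer: MLRKATGFAE

Derivation:
start AUG at pos 0
pos 0: AUG -> M; peptide=M
pos 3: UUG -> L; peptide=ML
pos 6: CGG -> R; peptide=MLR
pos 9: AAA -> K; peptide=MLRK
pos 12: GCG -> A; peptide=MLRKA
pos 15: ACA -> T; peptide=MLRKAT
pos 18: GGU -> G; peptide=MLRKATG
pos 21: UUC -> F; peptide=MLRKATGF
pos 24: GCC -> A; peptide=MLRKATGFA
pos 27: GAG -> E; peptide=MLRKATGFAE
pos 30: UAG -> STOP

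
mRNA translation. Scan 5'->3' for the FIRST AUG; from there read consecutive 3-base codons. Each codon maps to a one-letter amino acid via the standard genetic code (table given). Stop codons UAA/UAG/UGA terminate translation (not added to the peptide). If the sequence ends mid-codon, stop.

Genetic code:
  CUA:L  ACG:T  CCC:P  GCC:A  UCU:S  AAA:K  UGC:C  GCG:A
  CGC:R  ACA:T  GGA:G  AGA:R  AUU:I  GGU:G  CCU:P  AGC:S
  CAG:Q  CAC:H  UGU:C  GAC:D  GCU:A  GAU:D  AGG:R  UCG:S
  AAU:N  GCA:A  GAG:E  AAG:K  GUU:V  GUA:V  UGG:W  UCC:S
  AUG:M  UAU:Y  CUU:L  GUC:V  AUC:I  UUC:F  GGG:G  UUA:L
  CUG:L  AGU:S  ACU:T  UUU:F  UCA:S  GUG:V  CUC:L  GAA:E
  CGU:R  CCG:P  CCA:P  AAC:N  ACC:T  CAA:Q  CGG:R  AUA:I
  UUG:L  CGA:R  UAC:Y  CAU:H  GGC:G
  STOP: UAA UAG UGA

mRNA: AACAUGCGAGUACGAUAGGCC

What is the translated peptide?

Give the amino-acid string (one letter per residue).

Answer: MRVR

Derivation:
start AUG at pos 3
pos 3: AUG -> M; peptide=M
pos 6: CGA -> R; peptide=MR
pos 9: GUA -> V; peptide=MRV
pos 12: CGA -> R; peptide=MRVR
pos 15: UAG -> STOP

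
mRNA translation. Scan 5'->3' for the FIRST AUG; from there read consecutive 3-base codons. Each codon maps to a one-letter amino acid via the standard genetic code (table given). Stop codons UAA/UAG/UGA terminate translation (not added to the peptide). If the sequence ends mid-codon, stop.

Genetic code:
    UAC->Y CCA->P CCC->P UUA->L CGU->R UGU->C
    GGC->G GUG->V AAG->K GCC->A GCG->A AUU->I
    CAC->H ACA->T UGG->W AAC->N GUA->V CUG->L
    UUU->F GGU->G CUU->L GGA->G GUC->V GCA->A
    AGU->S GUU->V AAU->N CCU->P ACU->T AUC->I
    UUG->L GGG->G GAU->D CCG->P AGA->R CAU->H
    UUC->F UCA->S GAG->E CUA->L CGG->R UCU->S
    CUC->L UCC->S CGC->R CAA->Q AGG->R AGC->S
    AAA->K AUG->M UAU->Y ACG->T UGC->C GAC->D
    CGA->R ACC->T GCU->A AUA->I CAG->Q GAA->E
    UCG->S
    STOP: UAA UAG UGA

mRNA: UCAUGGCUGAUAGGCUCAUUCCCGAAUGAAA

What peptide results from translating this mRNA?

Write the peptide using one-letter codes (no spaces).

Answer: MADRLIPE

Derivation:
start AUG at pos 2
pos 2: AUG -> M; peptide=M
pos 5: GCU -> A; peptide=MA
pos 8: GAU -> D; peptide=MAD
pos 11: AGG -> R; peptide=MADR
pos 14: CUC -> L; peptide=MADRL
pos 17: AUU -> I; peptide=MADRLI
pos 20: CCC -> P; peptide=MADRLIP
pos 23: GAA -> E; peptide=MADRLIPE
pos 26: UGA -> STOP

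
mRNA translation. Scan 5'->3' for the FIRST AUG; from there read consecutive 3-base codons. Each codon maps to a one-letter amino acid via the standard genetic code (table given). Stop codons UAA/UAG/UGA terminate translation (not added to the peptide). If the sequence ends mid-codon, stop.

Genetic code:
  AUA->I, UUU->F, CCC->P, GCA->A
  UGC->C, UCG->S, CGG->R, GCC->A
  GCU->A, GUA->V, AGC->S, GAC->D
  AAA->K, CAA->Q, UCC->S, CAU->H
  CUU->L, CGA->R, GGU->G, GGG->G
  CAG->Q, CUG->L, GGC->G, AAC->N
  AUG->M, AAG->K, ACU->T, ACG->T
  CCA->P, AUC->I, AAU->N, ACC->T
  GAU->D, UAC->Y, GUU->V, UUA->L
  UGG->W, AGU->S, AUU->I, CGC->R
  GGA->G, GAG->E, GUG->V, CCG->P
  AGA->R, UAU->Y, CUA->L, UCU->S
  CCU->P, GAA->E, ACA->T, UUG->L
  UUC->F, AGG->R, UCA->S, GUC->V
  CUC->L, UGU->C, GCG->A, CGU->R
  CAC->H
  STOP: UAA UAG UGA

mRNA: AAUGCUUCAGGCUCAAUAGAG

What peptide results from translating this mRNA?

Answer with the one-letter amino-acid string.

start AUG at pos 1
pos 1: AUG -> M; peptide=M
pos 4: CUU -> L; peptide=ML
pos 7: CAG -> Q; peptide=MLQ
pos 10: GCU -> A; peptide=MLQA
pos 13: CAA -> Q; peptide=MLQAQ
pos 16: UAG -> STOP

Answer: MLQAQ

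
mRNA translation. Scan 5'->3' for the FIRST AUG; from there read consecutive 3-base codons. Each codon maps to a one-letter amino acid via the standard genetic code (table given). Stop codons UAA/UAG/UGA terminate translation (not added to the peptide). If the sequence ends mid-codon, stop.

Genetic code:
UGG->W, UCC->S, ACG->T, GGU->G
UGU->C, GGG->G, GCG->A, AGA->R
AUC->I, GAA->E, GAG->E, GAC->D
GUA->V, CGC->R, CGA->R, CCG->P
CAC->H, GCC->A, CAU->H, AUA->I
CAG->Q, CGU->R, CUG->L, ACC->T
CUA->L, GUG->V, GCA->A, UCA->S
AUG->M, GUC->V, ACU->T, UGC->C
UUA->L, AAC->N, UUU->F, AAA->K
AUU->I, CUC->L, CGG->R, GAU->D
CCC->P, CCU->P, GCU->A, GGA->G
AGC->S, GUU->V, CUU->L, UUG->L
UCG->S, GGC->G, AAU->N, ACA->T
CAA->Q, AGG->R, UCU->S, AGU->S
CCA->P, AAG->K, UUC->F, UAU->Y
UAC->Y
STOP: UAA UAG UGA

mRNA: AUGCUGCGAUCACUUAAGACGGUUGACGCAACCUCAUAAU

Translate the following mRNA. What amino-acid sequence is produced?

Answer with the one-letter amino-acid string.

Answer: MLRSLKTVDATS

Derivation:
start AUG at pos 0
pos 0: AUG -> M; peptide=M
pos 3: CUG -> L; peptide=ML
pos 6: CGA -> R; peptide=MLR
pos 9: UCA -> S; peptide=MLRS
pos 12: CUU -> L; peptide=MLRSL
pos 15: AAG -> K; peptide=MLRSLK
pos 18: ACG -> T; peptide=MLRSLKT
pos 21: GUU -> V; peptide=MLRSLKTV
pos 24: GAC -> D; peptide=MLRSLKTVD
pos 27: GCA -> A; peptide=MLRSLKTVDA
pos 30: ACC -> T; peptide=MLRSLKTVDAT
pos 33: UCA -> S; peptide=MLRSLKTVDATS
pos 36: UAA -> STOP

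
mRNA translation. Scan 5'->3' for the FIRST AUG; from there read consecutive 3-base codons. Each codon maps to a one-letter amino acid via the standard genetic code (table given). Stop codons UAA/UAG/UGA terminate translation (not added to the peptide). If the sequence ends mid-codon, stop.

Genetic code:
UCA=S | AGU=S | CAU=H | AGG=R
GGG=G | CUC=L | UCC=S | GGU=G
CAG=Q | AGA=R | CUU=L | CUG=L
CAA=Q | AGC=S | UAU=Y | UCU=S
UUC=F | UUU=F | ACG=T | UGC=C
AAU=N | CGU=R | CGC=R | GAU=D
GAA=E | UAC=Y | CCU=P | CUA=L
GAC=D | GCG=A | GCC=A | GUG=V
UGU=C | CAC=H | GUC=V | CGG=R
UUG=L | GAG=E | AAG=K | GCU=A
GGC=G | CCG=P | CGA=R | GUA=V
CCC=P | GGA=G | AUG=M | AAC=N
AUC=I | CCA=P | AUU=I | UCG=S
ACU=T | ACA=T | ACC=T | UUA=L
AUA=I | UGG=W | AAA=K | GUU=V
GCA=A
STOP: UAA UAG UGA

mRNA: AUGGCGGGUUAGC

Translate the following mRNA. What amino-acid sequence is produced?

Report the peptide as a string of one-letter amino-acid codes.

Answer: MAG

Derivation:
start AUG at pos 0
pos 0: AUG -> M; peptide=M
pos 3: GCG -> A; peptide=MA
pos 6: GGU -> G; peptide=MAG
pos 9: UAG -> STOP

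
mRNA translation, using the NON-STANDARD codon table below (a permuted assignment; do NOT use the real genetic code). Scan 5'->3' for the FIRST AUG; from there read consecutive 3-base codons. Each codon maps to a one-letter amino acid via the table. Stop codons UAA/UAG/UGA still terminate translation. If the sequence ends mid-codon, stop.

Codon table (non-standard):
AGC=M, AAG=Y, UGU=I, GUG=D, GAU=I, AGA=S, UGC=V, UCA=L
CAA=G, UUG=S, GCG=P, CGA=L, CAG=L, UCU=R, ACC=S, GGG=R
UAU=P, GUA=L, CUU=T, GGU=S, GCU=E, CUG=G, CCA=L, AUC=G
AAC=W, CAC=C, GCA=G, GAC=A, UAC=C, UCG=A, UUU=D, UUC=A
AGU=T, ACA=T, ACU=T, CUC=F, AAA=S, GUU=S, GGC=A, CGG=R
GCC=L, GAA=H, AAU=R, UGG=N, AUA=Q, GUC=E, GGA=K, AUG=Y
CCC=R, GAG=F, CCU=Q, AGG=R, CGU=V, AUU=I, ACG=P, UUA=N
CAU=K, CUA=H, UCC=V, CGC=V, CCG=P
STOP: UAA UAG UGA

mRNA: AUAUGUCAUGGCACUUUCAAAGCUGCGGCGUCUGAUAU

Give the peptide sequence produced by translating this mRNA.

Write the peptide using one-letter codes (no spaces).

Answer: YLNCDGMVAE

Derivation:
start AUG at pos 2
pos 2: AUG -> Y; peptide=Y
pos 5: UCA -> L; peptide=YL
pos 8: UGG -> N; peptide=YLN
pos 11: CAC -> C; peptide=YLNC
pos 14: UUU -> D; peptide=YLNCD
pos 17: CAA -> G; peptide=YLNCDG
pos 20: AGC -> M; peptide=YLNCDGM
pos 23: UGC -> V; peptide=YLNCDGMV
pos 26: GGC -> A; peptide=YLNCDGMVA
pos 29: GUC -> E; peptide=YLNCDGMVAE
pos 32: UGA -> STOP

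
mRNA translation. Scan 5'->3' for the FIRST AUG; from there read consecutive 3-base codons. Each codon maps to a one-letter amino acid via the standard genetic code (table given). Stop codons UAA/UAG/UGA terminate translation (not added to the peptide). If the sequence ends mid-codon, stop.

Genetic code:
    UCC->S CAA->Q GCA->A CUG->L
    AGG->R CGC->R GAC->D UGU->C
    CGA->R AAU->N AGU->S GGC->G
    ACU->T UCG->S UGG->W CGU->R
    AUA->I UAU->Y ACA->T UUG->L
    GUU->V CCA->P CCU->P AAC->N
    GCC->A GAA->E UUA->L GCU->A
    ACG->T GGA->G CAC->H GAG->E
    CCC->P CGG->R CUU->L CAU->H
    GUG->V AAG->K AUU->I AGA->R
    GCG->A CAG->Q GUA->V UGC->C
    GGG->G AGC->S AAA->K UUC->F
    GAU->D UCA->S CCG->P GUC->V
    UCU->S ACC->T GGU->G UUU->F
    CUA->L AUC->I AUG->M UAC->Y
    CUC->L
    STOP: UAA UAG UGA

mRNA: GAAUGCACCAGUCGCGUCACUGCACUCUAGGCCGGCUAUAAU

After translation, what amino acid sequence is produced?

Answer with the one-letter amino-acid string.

start AUG at pos 2
pos 2: AUG -> M; peptide=M
pos 5: CAC -> H; peptide=MH
pos 8: CAG -> Q; peptide=MHQ
pos 11: UCG -> S; peptide=MHQS
pos 14: CGU -> R; peptide=MHQSR
pos 17: CAC -> H; peptide=MHQSRH
pos 20: UGC -> C; peptide=MHQSRHC
pos 23: ACU -> T; peptide=MHQSRHCT
pos 26: CUA -> L; peptide=MHQSRHCTL
pos 29: GGC -> G; peptide=MHQSRHCTLG
pos 32: CGG -> R; peptide=MHQSRHCTLGR
pos 35: CUA -> L; peptide=MHQSRHCTLGRL
pos 38: UAA -> STOP

Answer: MHQSRHCTLGRL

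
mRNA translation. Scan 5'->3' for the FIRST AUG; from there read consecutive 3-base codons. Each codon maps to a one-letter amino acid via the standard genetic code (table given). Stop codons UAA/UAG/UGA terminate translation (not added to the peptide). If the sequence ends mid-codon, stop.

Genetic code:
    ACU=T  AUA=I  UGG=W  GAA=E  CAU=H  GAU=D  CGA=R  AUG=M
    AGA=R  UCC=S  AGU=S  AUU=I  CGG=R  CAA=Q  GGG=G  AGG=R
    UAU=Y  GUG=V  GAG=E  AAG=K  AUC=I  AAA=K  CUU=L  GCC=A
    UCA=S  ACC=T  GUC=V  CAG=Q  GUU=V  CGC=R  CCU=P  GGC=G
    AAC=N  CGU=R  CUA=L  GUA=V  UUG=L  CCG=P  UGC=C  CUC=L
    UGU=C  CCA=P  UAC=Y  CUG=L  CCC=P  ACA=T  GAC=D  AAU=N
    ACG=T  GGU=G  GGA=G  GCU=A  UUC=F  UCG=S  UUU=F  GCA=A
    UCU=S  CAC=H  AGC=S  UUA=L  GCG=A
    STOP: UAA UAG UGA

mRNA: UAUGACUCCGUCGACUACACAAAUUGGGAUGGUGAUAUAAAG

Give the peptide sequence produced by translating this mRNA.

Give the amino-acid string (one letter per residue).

start AUG at pos 1
pos 1: AUG -> M; peptide=M
pos 4: ACU -> T; peptide=MT
pos 7: CCG -> P; peptide=MTP
pos 10: UCG -> S; peptide=MTPS
pos 13: ACU -> T; peptide=MTPST
pos 16: ACA -> T; peptide=MTPSTT
pos 19: CAA -> Q; peptide=MTPSTTQ
pos 22: AUU -> I; peptide=MTPSTTQI
pos 25: GGG -> G; peptide=MTPSTTQIG
pos 28: AUG -> M; peptide=MTPSTTQIGM
pos 31: GUG -> V; peptide=MTPSTTQIGMV
pos 34: AUA -> I; peptide=MTPSTTQIGMVI
pos 37: UAA -> STOP

Answer: MTPSTTQIGMVI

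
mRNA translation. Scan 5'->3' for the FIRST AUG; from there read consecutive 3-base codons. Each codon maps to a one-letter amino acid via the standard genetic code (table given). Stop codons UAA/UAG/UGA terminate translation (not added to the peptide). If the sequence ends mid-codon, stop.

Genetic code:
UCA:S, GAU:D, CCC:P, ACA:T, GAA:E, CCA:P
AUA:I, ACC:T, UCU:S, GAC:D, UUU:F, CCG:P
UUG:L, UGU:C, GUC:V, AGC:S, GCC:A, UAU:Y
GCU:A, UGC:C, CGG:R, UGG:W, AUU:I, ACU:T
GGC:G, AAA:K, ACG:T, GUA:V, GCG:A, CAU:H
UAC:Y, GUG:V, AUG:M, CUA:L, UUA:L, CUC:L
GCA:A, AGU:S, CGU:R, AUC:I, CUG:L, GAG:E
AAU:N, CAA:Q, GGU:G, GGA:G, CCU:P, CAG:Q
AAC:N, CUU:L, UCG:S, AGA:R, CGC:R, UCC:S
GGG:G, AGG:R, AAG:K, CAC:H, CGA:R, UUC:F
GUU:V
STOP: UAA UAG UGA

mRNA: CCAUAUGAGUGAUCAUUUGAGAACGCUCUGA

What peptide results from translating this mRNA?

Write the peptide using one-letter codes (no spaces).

Answer: MSDHLRTL

Derivation:
start AUG at pos 4
pos 4: AUG -> M; peptide=M
pos 7: AGU -> S; peptide=MS
pos 10: GAU -> D; peptide=MSD
pos 13: CAU -> H; peptide=MSDH
pos 16: UUG -> L; peptide=MSDHL
pos 19: AGA -> R; peptide=MSDHLR
pos 22: ACG -> T; peptide=MSDHLRT
pos 25: CUC -> L; peptide=MSDHLRTL
pos 28: UGA -> STOP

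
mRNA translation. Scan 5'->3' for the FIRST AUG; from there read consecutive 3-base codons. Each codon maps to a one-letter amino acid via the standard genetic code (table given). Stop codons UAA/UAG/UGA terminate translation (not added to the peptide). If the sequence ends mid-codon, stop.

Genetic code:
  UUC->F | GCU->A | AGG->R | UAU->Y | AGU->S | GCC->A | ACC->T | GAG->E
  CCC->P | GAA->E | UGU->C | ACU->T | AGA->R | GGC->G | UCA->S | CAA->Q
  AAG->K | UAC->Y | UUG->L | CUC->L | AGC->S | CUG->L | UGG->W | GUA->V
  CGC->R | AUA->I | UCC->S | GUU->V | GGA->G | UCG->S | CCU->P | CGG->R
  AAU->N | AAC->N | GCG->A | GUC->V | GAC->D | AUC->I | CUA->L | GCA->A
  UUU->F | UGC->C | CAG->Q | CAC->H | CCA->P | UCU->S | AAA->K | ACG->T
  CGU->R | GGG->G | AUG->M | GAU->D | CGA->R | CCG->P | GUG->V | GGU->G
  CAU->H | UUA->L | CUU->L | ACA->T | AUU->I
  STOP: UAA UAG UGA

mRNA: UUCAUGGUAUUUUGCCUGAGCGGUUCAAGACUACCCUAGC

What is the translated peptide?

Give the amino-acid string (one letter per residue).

start AUG at pos 3
pos 3: AUG -> M; peptide=M
pos 6: GUA -> V; peptide=MV
pos 9: UUU -> F; peptide=MVF
pos 12: UGC -> C; peptide=MVFC
pos 15: CUG -> L; peptide=MVFCL
pos 18: AGC -> S; peptide=MVFCLS
pos 21: GGU -> G; peptide=MVFCLSG
pos 24: UCA -> S; peptide=MVFCLSGS
pos 27: AGA -> R; peptide=MVFCLSGSR
pos 30: CUA -> L; peptide=MVFCLSGSRL
pos 33: CCC -> P; peptide=MVFCLSGSRLP
pos 36: UAG -> STOP

Answer: MVFCLSGSRLP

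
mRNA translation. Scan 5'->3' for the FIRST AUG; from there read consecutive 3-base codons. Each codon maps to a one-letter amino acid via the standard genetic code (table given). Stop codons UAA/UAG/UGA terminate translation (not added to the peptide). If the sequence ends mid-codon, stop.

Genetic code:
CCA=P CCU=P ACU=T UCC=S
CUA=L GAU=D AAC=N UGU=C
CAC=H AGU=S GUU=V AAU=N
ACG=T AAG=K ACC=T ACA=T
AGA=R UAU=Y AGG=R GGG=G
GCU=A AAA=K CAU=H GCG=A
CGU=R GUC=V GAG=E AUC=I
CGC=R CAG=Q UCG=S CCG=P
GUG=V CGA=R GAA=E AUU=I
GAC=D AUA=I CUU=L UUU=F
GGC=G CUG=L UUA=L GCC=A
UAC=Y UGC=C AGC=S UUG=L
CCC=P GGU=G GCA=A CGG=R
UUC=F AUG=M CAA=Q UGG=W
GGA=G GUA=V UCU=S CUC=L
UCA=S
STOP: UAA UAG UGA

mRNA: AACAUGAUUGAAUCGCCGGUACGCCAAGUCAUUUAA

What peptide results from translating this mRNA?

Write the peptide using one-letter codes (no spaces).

start AUG at pos 3
pos 3: AUG -> M; peptide=M
pos 6: AUU -> I; peptide=MI
pos 9: GAA -> E; peptide=MIE
pos 12: UCG -> S; peptide=MIES
pos 15: CCG -> P; peptide=MIESP
pos 18: GUA -> V; peptide=MIESPV
pos 21: CGC -> R; peptide=MIESPVR
pos 24: CAA -> Q; peptide=MIESPVRQ
pos 27: GUC -> V; peptide=MIESPVRQV
pos 30: AUU -> I; peptide=MIESPVRQVI
pos 33: UAA -> STOP

Answer: MIESPVRQVI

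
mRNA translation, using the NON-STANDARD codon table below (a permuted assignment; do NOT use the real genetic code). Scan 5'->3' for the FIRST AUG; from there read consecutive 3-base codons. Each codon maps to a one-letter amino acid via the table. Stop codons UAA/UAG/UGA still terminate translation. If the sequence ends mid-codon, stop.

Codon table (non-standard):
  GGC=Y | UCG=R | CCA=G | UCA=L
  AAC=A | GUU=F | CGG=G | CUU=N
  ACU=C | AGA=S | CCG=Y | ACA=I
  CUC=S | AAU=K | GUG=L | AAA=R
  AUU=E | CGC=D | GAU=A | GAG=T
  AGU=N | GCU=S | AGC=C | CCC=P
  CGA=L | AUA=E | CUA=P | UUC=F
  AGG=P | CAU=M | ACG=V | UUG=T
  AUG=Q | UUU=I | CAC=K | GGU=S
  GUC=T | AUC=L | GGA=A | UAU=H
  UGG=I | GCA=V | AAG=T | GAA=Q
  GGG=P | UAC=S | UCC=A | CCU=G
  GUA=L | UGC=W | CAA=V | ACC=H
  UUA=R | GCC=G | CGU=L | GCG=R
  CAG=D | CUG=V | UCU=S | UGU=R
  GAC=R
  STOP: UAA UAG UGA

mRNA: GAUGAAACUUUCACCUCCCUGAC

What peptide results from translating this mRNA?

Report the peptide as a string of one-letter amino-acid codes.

Answer: QRNLGP

Derivation:
start AUG at pos 1
pos 1: AUG -> Q; peptide=Q
pos 4: AAA -> R; peptide=QR
pos 7: CUU -> N; peptide=QRN
pos 10: UCA -> L; peptide=QRNL
pos 13: CCU -> G; peptide=QRNLG
pos 16: CCC -> P; peptide=QRNLGP
pos 19: UGA -> STOP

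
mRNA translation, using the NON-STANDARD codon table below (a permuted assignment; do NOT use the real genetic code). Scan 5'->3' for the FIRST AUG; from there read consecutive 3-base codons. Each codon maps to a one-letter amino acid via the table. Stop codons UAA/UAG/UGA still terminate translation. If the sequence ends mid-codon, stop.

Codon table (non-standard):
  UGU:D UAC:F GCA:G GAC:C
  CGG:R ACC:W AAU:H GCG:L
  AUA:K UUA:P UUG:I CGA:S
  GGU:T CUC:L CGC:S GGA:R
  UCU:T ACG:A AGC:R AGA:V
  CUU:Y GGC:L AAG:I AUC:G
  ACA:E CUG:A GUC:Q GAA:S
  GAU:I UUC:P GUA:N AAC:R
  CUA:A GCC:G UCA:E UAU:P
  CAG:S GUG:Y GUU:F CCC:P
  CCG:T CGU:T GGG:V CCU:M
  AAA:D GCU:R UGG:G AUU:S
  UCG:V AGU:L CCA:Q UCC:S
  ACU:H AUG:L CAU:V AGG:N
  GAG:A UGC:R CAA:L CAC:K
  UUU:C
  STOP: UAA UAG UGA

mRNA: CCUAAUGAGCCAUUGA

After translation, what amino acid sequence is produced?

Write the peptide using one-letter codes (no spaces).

Answer: LRV

Derivation:
start AUG at pos 4
pos 4: AUG -> L; peptide=L
pos 7: AGC -> R; peptide=LR
pos 10: CAU -> V; peptide=LRV
pos 13: UGA -> STOP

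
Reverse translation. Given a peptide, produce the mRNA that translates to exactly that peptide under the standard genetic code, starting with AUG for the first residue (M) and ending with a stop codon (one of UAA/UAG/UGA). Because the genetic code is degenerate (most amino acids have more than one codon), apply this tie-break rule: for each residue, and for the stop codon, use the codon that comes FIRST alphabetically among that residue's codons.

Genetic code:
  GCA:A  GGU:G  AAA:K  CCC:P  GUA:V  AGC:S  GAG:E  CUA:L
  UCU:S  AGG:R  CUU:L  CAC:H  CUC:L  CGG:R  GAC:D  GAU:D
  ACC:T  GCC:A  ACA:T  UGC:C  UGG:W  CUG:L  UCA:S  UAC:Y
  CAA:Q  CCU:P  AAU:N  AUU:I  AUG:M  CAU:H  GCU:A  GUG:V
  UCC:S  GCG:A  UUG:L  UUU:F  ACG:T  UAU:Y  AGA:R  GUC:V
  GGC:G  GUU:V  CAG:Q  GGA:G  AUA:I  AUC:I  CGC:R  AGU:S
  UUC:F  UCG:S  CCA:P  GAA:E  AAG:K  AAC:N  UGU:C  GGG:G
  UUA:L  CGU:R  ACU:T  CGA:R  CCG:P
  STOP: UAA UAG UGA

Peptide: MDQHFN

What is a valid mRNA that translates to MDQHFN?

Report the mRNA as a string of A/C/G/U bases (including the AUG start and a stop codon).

Answer: mRNA: AUGGACCAACACUUCAACUAA

Derivation:
residue 1: M -> AUG (start codon)
residue 2: D codons sorted = GAC,GAU -> pick first = GAC
residue 3: Q codons sorted = CAA,CAG -> pick first = CAA
residue 4: H codons sorted = CAC,CAU -> pick first = CAC
residue 5: F codons sorted = UUC,UUU -> pick first = UUC
residue 6: N codons sorted = AAC,AAU -> pick first = AAC
terminator: stop codons sorted = UAA,UAG,UGA -> pick first = UAA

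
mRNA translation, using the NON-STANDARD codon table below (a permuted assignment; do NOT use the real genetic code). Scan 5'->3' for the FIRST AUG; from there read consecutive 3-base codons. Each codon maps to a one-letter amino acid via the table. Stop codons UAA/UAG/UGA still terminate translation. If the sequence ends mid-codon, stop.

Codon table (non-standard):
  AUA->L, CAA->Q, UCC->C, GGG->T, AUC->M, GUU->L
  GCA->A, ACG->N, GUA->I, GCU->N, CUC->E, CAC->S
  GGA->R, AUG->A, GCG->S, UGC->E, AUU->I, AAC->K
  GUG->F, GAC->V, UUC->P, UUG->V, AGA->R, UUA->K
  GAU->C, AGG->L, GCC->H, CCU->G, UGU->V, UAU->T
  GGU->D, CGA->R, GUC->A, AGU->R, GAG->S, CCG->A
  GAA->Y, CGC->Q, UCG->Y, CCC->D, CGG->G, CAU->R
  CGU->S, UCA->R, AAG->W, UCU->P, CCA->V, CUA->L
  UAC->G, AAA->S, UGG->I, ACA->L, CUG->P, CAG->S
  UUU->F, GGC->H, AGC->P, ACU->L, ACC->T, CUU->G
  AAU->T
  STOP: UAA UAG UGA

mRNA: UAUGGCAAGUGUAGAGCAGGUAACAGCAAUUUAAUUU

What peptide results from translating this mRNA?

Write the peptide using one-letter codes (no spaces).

Answer: AARISSILAI

Derivation:
start AUG at pos 1
pos 1: AUG -> A; peptide=A
pos 4: GCA -> A; peptide=AA
pos 7: AGU -> R; peptide=AAR
pos 10: GUA -> I; peptide=AARI
pos 13: GAG -> S; peptide=AARIS
pos 16: CAG -> S; peptide=AARISS
pos 19: GUA -> I; peptide=AARISSI
pos 22: ACA -> L; peptide=AARISSIL
pos 25: GCA -> A; peptide=AARISSILA
pos 28: AUU -> I; peptide=AARISSILAI
pos 31: UAA -> STOP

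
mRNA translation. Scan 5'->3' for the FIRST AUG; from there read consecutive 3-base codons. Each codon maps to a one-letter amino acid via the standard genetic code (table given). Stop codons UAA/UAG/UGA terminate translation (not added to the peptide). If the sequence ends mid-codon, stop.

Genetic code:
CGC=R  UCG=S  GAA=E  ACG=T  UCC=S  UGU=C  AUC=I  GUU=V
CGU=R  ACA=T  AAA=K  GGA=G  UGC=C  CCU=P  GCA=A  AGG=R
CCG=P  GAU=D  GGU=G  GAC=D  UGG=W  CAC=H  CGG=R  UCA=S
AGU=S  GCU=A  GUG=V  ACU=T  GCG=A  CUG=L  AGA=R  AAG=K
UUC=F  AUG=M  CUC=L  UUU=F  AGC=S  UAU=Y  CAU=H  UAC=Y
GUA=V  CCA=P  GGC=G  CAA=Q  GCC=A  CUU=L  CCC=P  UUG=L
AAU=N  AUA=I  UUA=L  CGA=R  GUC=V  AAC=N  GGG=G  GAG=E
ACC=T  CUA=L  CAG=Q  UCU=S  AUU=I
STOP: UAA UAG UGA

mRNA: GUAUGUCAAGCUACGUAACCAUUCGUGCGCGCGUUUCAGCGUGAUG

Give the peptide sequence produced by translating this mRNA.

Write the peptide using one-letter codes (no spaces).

start AUG at pos 2
pos 2: AUG -> M; peptide=M
pos 5: UCA -> S; peptide=MS
pos 8: AGC -> S; peptide=MSS
pos 11: UAC -> Y; peptide=MSSY
pos 14: GUA -> V; peptide=MSSYV
pos 17: ACC -> T; peptide=MSSYVT
pos 20: AUU -> I; peptide=MSSYVTI
pos 23: CGU -> R; peptide=MSSYVTIR
pos 26: GCG -> A; peptide=MSSYVTIRA
pos 29: CGC -> R; peptide=MSSYVTIRAR
pos 32: GUU -> V; peptide=MSSYVTIRARV
pos 35: UCA -> S; peptide=MSSYVTIRARVS
pos 38: GCG -> A; peptide=MSSYVTIRARVSA
pos 41: UGA -> STOP

Answer: MSSYVTIRARVSA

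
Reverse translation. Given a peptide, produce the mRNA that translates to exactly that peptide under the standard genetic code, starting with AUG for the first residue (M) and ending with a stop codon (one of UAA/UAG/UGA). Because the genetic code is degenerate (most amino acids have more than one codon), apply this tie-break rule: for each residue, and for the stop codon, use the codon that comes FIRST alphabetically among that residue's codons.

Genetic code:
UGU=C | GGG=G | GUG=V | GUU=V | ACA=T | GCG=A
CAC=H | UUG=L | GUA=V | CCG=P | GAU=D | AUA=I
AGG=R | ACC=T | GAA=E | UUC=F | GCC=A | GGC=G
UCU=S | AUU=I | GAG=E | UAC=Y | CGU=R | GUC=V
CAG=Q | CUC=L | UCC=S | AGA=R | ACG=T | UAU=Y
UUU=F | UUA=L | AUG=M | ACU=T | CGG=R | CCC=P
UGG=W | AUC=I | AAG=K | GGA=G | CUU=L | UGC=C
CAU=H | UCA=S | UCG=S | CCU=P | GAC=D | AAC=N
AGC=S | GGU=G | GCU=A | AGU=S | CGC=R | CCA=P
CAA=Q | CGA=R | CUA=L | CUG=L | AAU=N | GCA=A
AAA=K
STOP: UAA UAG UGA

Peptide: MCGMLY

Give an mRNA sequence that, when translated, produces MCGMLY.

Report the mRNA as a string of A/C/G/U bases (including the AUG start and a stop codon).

residue 1: M -> AUG (start codon)
residue 2: C codons sorted = UGC,UGU -> pick first = UGC
residue 3: G codons sorted = GGA,GGC,GGG,GGU -> pick first = GGA
residue 4: M -> AUG (only codon)
residue 5: L codons sorted = CUA,CUC,CUG,CUU,UUA,UUG -> pick first = CUA
residue 6: Y codons sorted = UAC,UAU -> pick first = UAC
terminator: stop codons sorted = UAA,UAG,UGA -> pick first = UAA

Answer: mRNA: AUGUGCGGAAUGCUAUACUAA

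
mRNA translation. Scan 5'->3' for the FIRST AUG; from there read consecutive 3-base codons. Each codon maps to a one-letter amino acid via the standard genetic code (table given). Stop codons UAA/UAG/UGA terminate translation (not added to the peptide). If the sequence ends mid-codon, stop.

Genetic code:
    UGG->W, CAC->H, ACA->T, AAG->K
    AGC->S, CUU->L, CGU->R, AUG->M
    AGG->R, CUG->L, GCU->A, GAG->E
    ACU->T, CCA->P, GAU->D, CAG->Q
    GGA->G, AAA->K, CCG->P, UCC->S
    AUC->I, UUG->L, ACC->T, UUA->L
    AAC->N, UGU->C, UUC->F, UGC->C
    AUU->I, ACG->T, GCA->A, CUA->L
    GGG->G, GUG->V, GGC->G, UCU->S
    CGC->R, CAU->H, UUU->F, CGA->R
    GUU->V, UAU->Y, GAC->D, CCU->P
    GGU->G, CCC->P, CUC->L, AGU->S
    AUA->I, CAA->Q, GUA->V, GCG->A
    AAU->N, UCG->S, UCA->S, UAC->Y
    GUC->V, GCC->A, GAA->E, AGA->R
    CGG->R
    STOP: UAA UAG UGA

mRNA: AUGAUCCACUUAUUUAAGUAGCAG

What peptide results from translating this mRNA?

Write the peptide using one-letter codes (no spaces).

start AUG at pos 0
pos 0: AUG -> M; peptide=M
pos 3: AUC -> I; peptide=MI
pos 6: CAC -> H; peptide=MIH
pos 9: UUA -> L; peptide=MIHL
pos 12: UUU -> F; peptide=MIHLF
pos 15: AAG -> K; peptide=MIHLFK
pos 18: UAG -> STOP

Answer: MIHLFK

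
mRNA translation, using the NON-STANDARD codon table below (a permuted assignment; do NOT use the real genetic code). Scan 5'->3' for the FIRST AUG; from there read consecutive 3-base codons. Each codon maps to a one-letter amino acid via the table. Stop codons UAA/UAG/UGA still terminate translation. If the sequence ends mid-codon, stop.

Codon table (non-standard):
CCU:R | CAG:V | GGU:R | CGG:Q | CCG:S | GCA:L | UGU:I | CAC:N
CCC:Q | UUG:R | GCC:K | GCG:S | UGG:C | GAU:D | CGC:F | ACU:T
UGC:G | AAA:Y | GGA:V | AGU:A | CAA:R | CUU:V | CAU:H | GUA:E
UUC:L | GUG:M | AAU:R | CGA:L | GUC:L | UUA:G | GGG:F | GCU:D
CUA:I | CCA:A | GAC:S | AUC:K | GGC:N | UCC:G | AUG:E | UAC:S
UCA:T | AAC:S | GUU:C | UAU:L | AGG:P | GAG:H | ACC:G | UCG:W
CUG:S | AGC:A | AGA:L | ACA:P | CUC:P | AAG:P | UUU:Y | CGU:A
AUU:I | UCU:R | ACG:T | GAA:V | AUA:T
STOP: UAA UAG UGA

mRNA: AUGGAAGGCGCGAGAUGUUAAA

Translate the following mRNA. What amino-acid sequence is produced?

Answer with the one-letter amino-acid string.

Answer: EVNSLI

Derivation:
start AUG at pos 0
pos 0: AUG -> E; peptide=E
pos 3: GAA -> V; peptide=EV
pos 6: GGC -> N; peptide=EVN
pos 9: GCG -> S; peptide=EVNS
pos 12: AGA -> L; peptide=EVNSL
pos 15: UGU -> I; peptide=EVNSLI
pos 18: UAA -> STOP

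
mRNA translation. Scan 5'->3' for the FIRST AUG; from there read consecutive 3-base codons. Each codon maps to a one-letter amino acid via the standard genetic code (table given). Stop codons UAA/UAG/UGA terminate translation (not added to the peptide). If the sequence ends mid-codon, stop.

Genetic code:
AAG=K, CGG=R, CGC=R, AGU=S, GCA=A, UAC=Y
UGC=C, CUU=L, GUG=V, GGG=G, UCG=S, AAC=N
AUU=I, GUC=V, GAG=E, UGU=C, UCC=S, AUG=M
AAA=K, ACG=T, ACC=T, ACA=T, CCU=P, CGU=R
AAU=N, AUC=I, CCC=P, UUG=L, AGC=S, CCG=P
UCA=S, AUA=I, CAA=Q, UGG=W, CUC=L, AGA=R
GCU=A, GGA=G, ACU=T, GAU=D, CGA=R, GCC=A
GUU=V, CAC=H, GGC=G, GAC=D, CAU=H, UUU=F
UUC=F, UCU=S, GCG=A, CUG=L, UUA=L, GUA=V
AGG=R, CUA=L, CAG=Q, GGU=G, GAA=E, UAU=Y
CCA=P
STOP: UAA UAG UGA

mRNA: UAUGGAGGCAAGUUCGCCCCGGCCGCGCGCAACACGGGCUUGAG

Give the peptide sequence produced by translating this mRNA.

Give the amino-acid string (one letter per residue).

Answer: MEASSPRPRATRA

Derivation:
start AUG at pos 1
pos 1: AUG -> M; peptide=M
pos 4: GAG -> E; peptide=ME
pos 7: GCA -> A; peptide=MEA
pos 10: AGU -> S; peptide=MEAS
pos 13: UCG -> S; peptide=MEASS
pos 16: CCC -> P; peptide=MEASSP
pos 19: CGG -> R; peptide=MEASSPR
pos 22: CCG -> P; peptide=MEASSPRP
pos 25: CGC -> R; peptide=MEASSPRPR
pos 28: GCA -> A; peptide=MEASSPRPRA
pos 31: ACA -> T; peptide=MEASSPRPRAT
pos 34: CGG -> R; peptide=MEASSPRPRATR
pos 37: GCU -> A; peptide=MEASSPRPRATRA
pos 40: UGA -> STOP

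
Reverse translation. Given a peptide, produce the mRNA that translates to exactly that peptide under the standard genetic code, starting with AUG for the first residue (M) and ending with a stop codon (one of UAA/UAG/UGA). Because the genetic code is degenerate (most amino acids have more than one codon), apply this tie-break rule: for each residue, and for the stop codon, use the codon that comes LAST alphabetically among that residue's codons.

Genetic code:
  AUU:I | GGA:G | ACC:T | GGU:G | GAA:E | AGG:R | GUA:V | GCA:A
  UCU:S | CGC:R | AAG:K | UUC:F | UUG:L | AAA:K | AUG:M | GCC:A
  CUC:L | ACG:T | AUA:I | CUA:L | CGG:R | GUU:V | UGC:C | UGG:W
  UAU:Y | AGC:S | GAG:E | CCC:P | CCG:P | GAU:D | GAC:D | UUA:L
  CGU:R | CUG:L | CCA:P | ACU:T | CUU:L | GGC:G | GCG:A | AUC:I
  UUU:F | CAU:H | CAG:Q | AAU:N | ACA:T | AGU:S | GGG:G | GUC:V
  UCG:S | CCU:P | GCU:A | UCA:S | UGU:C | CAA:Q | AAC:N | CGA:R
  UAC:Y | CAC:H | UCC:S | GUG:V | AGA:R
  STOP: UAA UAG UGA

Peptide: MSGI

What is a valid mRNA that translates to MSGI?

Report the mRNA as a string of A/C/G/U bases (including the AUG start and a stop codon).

residue 1: M -> AUG (start codon)
residue 2: S codons sorted = AGC,AGU,UCA,UCC,UCG,UCU -> pick last = UCU
residue 3: G codons sorted = GGA,GGC,GGG,GGU -> pick last = GGU
residue 4: I codons sorted = AUA,AUC,AUU -> pick last = AUU
terminator: stop codons sorted = UAA,UAG,UGA -> pick last = UGA

Answer: mRNA: AUGUCUGGUAUUUGA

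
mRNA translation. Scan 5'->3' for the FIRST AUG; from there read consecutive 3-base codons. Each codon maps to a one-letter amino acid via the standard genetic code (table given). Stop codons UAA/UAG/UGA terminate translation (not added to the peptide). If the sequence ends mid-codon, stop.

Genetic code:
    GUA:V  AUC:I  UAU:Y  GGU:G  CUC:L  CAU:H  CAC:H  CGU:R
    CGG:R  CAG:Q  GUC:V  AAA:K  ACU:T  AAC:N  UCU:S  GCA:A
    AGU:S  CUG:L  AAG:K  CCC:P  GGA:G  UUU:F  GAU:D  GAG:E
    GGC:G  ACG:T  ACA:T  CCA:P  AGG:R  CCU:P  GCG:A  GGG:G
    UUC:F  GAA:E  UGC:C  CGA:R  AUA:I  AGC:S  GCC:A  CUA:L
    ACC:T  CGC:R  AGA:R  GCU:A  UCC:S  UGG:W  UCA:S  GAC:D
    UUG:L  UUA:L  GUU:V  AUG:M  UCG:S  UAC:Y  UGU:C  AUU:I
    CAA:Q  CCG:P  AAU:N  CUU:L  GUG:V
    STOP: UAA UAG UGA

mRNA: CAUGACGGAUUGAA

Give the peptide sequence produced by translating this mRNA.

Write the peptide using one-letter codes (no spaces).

Answer: MTD

Derivation:
start AUG at pos 1
pos 1: AUG -> M; peptide=M
pos 4: ACG -> T; peptide=MT
pos 7: GAU -> D; peptide=MTD
pos 10: UGA -> STOP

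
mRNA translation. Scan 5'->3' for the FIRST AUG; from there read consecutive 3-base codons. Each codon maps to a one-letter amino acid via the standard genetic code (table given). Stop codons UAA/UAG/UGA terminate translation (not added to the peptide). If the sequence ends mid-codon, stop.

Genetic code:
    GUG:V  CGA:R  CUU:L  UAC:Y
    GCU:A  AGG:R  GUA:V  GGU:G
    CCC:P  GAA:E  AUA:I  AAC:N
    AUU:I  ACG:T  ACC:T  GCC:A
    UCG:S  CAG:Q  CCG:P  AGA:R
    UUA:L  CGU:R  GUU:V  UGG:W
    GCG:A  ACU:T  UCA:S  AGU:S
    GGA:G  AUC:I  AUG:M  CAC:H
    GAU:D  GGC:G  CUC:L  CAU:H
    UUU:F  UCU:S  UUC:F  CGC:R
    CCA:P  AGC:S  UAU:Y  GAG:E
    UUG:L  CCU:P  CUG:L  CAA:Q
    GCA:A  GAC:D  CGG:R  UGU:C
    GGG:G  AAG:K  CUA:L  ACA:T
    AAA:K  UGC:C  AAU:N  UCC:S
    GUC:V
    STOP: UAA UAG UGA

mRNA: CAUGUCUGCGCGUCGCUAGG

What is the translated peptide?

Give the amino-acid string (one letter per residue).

Answer: MSARR

Derivation:
start AUG at pos 1
pos 1: AUG -> M; peptide=M
pos 4: UCU -> S; peptide=MS
pos 7: GCG -> A; peptide=MSA
pos 10: CGU -> R; peptide=MSAR
pos 13: CGC -> R; peptide=MSARR
pos 16: UAG -> STOP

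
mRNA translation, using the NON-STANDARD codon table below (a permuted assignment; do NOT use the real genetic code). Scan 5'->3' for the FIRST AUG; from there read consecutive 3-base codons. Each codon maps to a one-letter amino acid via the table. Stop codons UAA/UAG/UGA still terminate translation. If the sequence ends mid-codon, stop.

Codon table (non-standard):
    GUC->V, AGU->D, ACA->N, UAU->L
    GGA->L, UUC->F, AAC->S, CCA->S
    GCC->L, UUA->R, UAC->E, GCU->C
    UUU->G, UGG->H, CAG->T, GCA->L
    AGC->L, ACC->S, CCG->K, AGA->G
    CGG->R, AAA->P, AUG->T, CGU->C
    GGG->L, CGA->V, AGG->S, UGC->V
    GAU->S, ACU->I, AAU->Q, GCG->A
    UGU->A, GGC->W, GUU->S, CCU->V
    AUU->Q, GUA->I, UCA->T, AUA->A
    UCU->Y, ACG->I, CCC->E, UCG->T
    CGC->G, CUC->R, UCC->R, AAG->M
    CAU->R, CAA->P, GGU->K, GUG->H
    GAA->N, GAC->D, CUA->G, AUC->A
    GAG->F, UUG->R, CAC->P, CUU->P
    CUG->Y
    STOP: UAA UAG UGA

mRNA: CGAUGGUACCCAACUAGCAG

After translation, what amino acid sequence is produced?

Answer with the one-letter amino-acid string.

start AUG at pos 2
pos 2: AUG -> T; peptide=T
pos 5: GUA -> I; peptide=TI
pos 8: CCC -> E; peptide=TIE
pos 11: AAC -> S; peptide=TIES
pos 14: UAG -> STOP

Answer: TIES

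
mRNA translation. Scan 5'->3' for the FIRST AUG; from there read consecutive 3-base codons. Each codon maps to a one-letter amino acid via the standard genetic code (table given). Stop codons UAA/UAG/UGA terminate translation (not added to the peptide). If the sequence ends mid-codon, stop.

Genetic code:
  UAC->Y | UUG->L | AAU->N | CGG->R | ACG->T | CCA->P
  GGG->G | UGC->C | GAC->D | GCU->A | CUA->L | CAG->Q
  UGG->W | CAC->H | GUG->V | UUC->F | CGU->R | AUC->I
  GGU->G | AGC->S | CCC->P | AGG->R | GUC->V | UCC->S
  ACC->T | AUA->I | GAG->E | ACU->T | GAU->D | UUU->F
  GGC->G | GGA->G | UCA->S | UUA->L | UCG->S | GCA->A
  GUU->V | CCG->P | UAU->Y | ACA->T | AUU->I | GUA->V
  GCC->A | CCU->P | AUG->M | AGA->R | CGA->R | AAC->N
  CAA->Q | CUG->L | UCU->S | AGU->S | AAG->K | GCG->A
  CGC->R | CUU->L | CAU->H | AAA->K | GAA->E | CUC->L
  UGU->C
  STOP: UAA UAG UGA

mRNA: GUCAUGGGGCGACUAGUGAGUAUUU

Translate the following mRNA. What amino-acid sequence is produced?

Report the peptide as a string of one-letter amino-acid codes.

Answer: MGRLVSI

Derivation:
start AUG at pos 3
pos 3: AUG -> M; peptide=M
pos 6: GGG -> G; peptide=MG
pos 9: CGA -> R; peptide=MGR
pos 12: CUA -> L; peptide=MGRL
pos 15: GUG -> V; peptide=MGRLV
pos 18: AGU -> S; peptide=MGRLVS
pos 21: AUU -> I; peptide=MGRLVSI
pos 24: only 1 nt remain (<3), stop (end of mRNA)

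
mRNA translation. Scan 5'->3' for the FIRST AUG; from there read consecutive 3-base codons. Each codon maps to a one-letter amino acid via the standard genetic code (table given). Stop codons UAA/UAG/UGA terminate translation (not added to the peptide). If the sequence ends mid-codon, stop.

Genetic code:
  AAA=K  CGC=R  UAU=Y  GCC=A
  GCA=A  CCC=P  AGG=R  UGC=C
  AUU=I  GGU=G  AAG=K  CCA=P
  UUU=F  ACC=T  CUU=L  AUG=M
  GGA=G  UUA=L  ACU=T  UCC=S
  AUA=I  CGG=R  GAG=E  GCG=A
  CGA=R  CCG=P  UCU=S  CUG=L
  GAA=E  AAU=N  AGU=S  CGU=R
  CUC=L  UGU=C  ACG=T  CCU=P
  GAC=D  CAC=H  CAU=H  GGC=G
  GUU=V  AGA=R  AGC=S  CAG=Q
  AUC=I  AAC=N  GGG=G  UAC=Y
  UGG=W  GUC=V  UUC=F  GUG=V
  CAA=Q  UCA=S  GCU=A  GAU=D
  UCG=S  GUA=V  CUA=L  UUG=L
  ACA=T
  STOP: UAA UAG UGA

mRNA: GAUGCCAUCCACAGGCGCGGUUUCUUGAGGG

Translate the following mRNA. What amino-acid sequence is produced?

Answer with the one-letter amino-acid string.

Answer: MPSTGAVS

Derivation:
start AUG at pos 1
pos 1: AUG -> M; peptide=M
pos 4: CCA -> P; peptide=MP
pos 7: UCC -> S; peptide=MPS
pos 10: ACA -> T; peptide=MPST
pos 13: GGC -> G; peptide=MPSTG
pos 16: GCG -> A; peptide=MPSTGA
pos 19: GUU -> V; peptide=MPSTGAV
pos 22: UCU -> S; peptide=MPSTGAVS
pos 25: UGA -> STOP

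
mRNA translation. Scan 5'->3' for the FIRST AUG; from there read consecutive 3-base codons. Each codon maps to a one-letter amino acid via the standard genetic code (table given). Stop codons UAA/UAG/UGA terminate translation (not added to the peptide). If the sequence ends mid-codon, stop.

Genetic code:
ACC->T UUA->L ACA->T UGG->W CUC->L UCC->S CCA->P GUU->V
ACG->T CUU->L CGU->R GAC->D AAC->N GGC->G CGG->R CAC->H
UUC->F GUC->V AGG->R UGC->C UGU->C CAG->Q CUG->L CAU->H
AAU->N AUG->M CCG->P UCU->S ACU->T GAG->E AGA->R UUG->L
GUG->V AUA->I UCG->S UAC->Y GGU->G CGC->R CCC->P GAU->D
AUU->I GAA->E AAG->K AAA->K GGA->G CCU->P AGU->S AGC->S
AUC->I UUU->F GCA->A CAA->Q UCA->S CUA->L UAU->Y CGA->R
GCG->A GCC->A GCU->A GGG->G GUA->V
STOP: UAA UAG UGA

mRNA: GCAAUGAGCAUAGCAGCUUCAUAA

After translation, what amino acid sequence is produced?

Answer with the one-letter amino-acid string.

start AUG at pos 3
pos 3: AUG -> M; peptide=M
pos 6: AGC -> S; peptide=MS
pos 9: AUA -> I; peptide=MSI
pos 12: GCA -> A; peptide=MSIA
pos 15: GCU -> A; peptide=MSIAA
pos 18: UCA -> S; peptide=MSIAAS
pos 21: UAA -> STOP

Answer: MSIAAS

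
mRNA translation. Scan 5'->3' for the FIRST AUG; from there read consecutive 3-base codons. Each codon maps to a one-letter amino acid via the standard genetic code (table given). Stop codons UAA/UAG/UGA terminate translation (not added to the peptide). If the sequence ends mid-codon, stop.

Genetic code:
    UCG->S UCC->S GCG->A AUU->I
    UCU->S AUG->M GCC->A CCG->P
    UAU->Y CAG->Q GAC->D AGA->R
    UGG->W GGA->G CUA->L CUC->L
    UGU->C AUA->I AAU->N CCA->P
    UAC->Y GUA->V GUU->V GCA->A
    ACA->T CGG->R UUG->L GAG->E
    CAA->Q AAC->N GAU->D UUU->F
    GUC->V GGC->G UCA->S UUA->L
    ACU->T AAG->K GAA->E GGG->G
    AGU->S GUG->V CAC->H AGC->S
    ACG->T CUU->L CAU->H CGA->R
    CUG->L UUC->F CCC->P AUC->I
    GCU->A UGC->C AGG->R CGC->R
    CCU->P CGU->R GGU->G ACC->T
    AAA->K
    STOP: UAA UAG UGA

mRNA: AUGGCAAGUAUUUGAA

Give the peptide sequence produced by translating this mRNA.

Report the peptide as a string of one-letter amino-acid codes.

Answer: MASI

Derivation:
start AUG at pos 0
pos 0: AUG -> M; peptide=M
pos 3: GCA -> A; peptide=MA
pos 6: AGU -> S; peptide=MAS
pos 9: AUU -> I; peptide=MASI
pos 12: UGA -> STOP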